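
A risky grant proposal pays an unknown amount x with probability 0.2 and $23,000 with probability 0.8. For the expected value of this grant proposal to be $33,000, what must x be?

x = $73,000

0.2·x + 0.8·23000 = 33000
0.2·x = 33000 − 18400 = 14600
x = 14600 / 0.2 = 73000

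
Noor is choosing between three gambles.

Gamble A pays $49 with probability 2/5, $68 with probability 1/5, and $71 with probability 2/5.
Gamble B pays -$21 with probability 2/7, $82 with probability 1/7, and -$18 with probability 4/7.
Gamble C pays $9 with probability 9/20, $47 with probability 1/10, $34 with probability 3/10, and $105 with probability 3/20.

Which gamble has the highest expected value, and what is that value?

Gamble A = 2/5 × 49 + 1/5 × 68 + 2/5 × 71 = 19.6 + 13.6 + 28.4 = 61.6
Gamble B = 2/7 × (-21) + 1/7 × 82 + 4/7 × (-18) = -6 + 11.7143 − 10.2857 = -4.5714
Gamble C = 9/20 × 9 + 1/10 × 47 + 3/10 × 34 + 3/20 × 105 = 4.05 + 4.7 + 10.2 + 15.75 = 34.7

Gamble A ($61.60)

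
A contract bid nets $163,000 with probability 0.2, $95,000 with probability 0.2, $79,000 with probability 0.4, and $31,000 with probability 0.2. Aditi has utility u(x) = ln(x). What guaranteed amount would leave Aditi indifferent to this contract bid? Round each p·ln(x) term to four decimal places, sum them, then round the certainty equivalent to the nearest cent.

E[u] = 0.2·ln(163000) + 0.2·ln(95000) + 0.4·ln(79000) + 0.2·ln(31000) = 2.4003 + 2.2923 + 4.5109 + 2.0683 = 11.2718
CE = e^11.2718 ≈ 78574.30

$78,574.30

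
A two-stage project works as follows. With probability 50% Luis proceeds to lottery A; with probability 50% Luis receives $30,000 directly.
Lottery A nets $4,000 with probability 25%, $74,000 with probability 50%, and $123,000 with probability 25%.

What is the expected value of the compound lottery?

EV(A) = 0.25 × 4000 + 0.5 × 74000 + 0.25 × 123000 = 1000 + 37000 + 30750 = 68750
Branch B: 30000 (certain)
Overall = 0.5 × 68750 + 0.5 × 30000 = 34375 + 15000 = 49375

$49,375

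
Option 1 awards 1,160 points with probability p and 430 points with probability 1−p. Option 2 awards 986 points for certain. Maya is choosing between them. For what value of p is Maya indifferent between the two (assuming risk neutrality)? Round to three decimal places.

p = 0.762

p·1160 + (1−p)·430 = 986
730p + 430 = 986
p = (986 − 430) / 730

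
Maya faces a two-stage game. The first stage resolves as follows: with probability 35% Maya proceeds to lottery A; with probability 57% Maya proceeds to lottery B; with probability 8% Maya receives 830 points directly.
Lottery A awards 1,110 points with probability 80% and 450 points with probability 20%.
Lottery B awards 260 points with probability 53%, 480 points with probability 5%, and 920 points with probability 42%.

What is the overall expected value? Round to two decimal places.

EV(A) = 0.8 × 1110 + 0.2 × 450 = 888 + 90 = 978
EV(B) = 0.53 × 260 + 0.05 × 480 + 0.42 × 920 = 137.8 + 24 + 386.4 = 548.2
Branch C: 830 (certain)
Overall = 0.35 × 978 + 0.57 × 548.2 + 0.08 × 830 = 342.3 + 312.474 + 66.4 = 721.174

721.17 points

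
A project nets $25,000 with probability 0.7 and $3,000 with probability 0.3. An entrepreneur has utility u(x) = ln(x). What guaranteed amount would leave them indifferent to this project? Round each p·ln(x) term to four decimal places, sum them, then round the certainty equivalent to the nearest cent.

E[u] = 0.7·ln(25000) + 0.3·ln(3000) = 7.0886 + 2.4019 = 9.4905
CE = e^9.4905 ≈ 13233.41

$13,233.41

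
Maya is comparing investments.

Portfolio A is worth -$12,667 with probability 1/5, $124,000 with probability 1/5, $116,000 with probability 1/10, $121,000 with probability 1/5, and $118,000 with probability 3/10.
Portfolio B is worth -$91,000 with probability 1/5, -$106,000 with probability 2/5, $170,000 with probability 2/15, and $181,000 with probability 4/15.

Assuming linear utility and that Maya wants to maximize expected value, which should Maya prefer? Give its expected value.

Portfolio A = 1/5 × (-12667) + 1/5 × 124000 + 1/10 × 116000 + 1/5 × 121000 + 3/10 × 118000 = -2533.4 + 24800 + 11600 + 24200 + 35400 = 93466.6
Portfolio B = 1/5 × (-91000) + 2/5 × (-106000) + 2/15 × 170000 + 4/15 × 181000 = -18200 − 42400 + 22666.6667 + 48266.6667 = 10333.3333

Portfolio A ($93,466.60)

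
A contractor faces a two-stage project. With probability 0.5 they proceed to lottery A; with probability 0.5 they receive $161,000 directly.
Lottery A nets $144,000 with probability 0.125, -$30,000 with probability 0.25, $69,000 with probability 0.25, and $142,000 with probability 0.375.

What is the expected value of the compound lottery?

EV(A) = 0.125 × 144000 + 0.25 × (-30000) + 0.25 × 69000 + 0.375 × 142000 = 18000 − 7500 + 17250 + 53250 = 81000
Branch B: 161000 (certain)
Overall = 0.5 × 81000 + 0.5 × 161000 = 40500 + 80500 = 121000

$121,000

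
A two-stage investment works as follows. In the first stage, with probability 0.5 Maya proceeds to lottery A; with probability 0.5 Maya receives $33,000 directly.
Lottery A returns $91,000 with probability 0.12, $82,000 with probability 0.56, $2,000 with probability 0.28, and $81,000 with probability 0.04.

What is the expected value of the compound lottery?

$46,820

EV(A) = 0.12 × 91000 + 0.56 × 82000 + 0.28 × 2000 + 0.04 × 81000 = 10920 + 45920 + 560 + 3240 = 60640
Branch B: 33000 (certain)
Overall = 0.5 × 60640 + 0.5 × 33000 = 30320 + 16500 = 46820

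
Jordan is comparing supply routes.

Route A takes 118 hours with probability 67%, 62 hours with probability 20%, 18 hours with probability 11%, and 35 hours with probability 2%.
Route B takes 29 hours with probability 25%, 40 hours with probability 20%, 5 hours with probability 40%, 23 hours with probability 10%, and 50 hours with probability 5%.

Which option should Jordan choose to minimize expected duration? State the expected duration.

Route B (22.05 hours)

Route A = 0.67 × 118 + 0.2 × 62 + 0.11 × 18 + 0.02 × 35 = 79.06 + 12.4 + 1.98 + 0.7 = 94.14
Route B = 0.25 × 29 + 0.2 × 40 + 0.4 × 5 + 0.1 × 23 + 0.05 × 50 = 7.25 + 8 + 2 + 2.3 + 2.5 = 22.05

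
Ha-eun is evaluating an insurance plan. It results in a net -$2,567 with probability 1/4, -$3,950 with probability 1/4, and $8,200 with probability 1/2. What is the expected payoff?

$2,470.75

EV = 1/4 × (-2567) + 1/4 × (-3950) + 1/2 × 8200 = -641.75 − 987.5 + 4100 = 2470.75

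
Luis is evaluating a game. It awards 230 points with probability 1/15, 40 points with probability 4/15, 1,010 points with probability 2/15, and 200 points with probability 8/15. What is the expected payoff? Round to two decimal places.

EV = 1/15 × 230 + 4/15 × 40 + 2/15 × 1010 + 8/15 × 200 = 15.3333 + 10.6667 + 134.6667 + 106.6667 = 267.3333

267.33 points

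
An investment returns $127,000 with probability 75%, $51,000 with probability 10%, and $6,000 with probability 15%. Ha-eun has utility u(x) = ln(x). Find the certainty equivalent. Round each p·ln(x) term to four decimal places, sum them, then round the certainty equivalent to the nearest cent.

$73,342.83

E[u] = 0.75·ln(127000) + 0.1·ln(51000) + 0.15·ln(6000) = 8.8140 + 1.0840 + 1.3049 = 11.2029
CE = e^11.2029 ≈ 73342.83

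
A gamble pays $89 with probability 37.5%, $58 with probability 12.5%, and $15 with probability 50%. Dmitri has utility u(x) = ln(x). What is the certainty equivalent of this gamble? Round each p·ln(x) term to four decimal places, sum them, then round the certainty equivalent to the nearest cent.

E[u] = 0.375·ln(89) + 0.125·ln(58) + 0.5·ln(15) = 1.6832 + 0.5076 + 1.3540 = 3.5448
CE = e^3.5448 ≈ 34.63

$34.63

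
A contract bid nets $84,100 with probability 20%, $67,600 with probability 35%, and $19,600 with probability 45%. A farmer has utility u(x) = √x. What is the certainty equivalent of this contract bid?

$44,944

E[u] = 0.2·√84100 + 0.35·√67600 + 0.45·√19600 = 0.2·290 + 0.35·260 + 0.45·140 = 212
CE = (212)² = 44944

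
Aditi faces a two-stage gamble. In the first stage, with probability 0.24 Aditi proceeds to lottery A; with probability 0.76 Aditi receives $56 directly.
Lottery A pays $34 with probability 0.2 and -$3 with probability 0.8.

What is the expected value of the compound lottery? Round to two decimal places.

$43.62

EV(A) = 0.2 × 34 + 0.8 × (-3) = 6.8 − 2.4 = 4.4
Branch B: 56 (certain)
Overall = 0.24 × 4.4 + 0.76 × 56 = 1.056 + 42.56 = 43.616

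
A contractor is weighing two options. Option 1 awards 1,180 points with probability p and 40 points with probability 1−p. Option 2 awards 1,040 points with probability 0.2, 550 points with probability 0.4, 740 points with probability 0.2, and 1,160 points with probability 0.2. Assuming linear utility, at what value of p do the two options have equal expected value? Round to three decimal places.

EV(Option 2) = 0.2 × 1040 + 0.4 × 550 + 0.2 × 740 + 0.2 × 1160 = 208 + 220 + 148 + 232 = 808
p·1180 + (1−p)·40 = 808
1140p + 40 = 808
p = (808 − 40) / 1140

p = 0.674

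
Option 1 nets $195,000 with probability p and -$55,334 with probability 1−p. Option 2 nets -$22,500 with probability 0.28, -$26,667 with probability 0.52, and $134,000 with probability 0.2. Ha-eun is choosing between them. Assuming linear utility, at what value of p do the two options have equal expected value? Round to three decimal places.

EV(Option 2) = 0.28 × (-22500) + 0.52 × (-26667) + 0.2 × 134000 = -6300 − 13866.84 + 26800 = 6633.16
p·195000 + (1−p)·(-55334) = 6633.16
250334p − 55334 = 6633.16
p = (6633.16 + 55334) / 250334

p = 0.248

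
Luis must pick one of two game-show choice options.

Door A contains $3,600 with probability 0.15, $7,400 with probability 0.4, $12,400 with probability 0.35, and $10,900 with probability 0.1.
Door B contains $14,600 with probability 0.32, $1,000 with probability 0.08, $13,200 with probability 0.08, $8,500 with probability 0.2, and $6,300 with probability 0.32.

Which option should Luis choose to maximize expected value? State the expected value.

Door B ($9,524)

Door A = 0.15 × 3600 + 0.4 × 7400 + 0.35 × 12400 + 0.1 × 10900 = 540 + 2960 + 4340 + 1090 = 8930
Door B = 0.32 × 14600 + 0.08 × 1000 + 0.08 × 13200 + 0.2 × 8500 + 0.32 × 6300 = 4672 + 80 + 1056 + 1700 + 2016 = 9524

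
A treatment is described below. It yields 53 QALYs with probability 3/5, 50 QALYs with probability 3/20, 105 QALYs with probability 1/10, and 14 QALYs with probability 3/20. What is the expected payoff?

51.9 QALYs

EV = 3/5 × 53 + 3/20 × 50 + 1/10 × 105 + 3/20 × 14 = 31.8 + 7.5 + 10.5 + 2.1 = 51.9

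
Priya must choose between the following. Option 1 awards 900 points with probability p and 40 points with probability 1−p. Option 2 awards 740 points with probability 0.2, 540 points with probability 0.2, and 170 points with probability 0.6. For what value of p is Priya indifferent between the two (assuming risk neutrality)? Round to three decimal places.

p = 0.370

EV(Option 2) = 0.2 × 740 + 0.2 × 540 + 0.6 × 170 = 148 + 108 + 102 = 358
p·900 + (1−p)·40 = 358
860p + 40 = 358
p = (358 − 40) / 860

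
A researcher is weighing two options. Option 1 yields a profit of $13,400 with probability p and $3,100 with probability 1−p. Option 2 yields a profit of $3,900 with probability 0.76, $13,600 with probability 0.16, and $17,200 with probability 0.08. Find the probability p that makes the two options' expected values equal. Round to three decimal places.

p = 0.332

EV(Option 2) = 0.76 × 3900 + 0.16 × 13600 + 0.08 × 17200 = 2964 + 2176 + 1376 = 6516
p·13400 + (1−p)·3100 = 6516
10300p + 3100 = 6516
p = (6516 − 3100) / 10300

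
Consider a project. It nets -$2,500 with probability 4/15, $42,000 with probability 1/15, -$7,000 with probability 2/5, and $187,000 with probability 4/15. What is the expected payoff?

$49,200

EV = 4/15 × (-2500) + 1/15 × 42000 + 2/5 × (-7000) + 4/15 × 187000 = -666.6667 + 2800 − 2800 + 49866.6667 = 49200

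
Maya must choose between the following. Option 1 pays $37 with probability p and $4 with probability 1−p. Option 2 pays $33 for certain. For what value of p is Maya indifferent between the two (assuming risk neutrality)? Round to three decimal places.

p·37 + (1−p)·4 = 33
33p + 4 = 33
p = (33 − 4) / 33

p = 0.879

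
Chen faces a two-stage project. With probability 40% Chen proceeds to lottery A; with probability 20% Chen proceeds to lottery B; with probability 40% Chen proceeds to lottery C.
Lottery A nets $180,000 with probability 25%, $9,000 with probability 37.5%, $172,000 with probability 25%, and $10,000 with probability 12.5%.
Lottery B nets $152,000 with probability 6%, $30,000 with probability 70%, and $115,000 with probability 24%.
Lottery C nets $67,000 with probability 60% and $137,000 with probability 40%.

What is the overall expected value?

$86,594

EV(A) = 0.25 × 180000 + 0.375 × 9000 + 0.25 × 172000 + 0.125 × 10000 = 45000 + 3375 + 43000 + 1250 = 92625
EV(B) = 0.06 × 152000 + 0.7 × 30000 + 0.24 × 115000 = 9120 + 21000 + 27600 = 57720
EV(C) = 0.6 × 67000 + 0.4 × 137000 = 40200 + 54800 = 95000
Overall = 0.4 × 92625 + 0.2 × 57720 + 0.4 × 95000 = 37050 + 11544 + 38000 = 86594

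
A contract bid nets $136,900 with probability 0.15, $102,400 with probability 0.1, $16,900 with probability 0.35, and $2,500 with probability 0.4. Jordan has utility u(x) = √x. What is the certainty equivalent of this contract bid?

$23,409

E[u] = 0.15·√136900 + 0.1·√102400 + 0.35·√16900 + 0.4·√2500 = 0.15·370 + 0.1·320 + 0.35·130 + 0.4·50 = 153
CE = (153)² = 23409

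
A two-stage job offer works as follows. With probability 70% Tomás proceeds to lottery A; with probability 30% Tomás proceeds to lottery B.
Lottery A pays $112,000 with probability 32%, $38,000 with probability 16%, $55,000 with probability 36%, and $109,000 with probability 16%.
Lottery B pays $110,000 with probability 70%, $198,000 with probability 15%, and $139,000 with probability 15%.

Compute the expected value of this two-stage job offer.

$93,677

EV(A) = 0.32 × 112000 + 0.16 × 38000 + 0.36 × 55000 + 0.16 × 109000 = 35840 + 6080 + 19800 + 17440 = 79160
EV(B) = 0.7 × 110000 + 0.15 × 198000 + 0.15 × 139000 = 77000 + 29700 + 20850 = 127550
Overall = 0.7 × 79160 + 0.3 × 127550 = 55412 + 38265 = 93677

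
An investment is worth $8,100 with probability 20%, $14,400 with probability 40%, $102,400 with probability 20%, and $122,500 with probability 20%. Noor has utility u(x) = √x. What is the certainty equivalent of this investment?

$40,000

E[u] = 0.2·√8100 + 0.4·√14400 + 0.2·√102400 + 0.2·√122500 = 0.2·90 + 0.4·120 + 0.2·320 + 0.2·350 = 200
CE = (200)² = 40000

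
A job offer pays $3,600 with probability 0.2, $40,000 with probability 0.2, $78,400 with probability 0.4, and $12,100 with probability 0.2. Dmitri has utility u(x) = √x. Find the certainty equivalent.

E[u] = 0.2·√3600 + 0.2·√40000 + 0.4·√78400 + 0.2·√12100 = 0.2·60 + 0.2·200 + 0.4·280 + 0.2·110 = 186
CE = (186)² = 34596

$34,596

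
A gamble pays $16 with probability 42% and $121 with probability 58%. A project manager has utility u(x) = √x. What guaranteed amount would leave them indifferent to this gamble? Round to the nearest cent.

$64.96

E[u] = 0.42·√16 + 0.58·√121 = 0.42·4 + 0.58·11 = 8.06
CE = (8.06)² = 64.9636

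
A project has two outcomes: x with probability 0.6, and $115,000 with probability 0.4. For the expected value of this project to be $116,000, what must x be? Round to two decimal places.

0.6·x + 0.4·115000 = 116000
0.6·x = 116000 − 46000 = 70000
x = 70000 / 0.6 = 116666.6667

x = $116,666.67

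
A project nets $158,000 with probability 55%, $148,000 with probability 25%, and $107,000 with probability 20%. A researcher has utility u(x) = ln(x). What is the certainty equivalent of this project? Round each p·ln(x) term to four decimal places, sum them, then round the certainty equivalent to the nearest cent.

E[u] = 0.55·ln(158000) + 0.25·ln(148000) + 0.2·ln(107000) = 6.5837 + 2.9762 + 2.3161 = 11.8760
CE = e^11.8760 ≈ 143774.30

$143,774.30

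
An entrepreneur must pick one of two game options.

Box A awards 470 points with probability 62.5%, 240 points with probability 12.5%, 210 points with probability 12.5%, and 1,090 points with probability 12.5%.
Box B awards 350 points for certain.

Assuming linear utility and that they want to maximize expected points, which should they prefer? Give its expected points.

Box A = 0.625 × 470 + 0.125 × 240 + 0.125 × 210 + 0.125 × 1090 = 293.75 + 30 + 26.25 + 136.25 = 486.25
Box B: 350 (certain)

Box A (486.25 points)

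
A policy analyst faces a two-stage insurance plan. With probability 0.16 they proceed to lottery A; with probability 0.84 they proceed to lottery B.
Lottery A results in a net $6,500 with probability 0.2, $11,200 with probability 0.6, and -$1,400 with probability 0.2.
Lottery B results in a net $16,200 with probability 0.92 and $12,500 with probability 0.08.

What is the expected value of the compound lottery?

$14,597.76

EV(A) = 0.2 × 6500 + 0.6 × 11200 + 0.2 × (-1400) = 1300 + 6720 − 280 = 7740
EV(B) = 0.92 × 16200 + 0.08 × 12500 = 14904 + 1000 = 15904
Overall = 0.16 × 7740 + 0.84 × 15904 = 1238.4 + 13359.36 = 14597.76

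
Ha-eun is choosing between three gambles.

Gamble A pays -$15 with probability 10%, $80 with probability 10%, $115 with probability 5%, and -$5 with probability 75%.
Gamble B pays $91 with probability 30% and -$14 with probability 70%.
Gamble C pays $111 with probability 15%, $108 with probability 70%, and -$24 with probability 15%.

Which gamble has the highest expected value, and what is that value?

Gamble C ($88.65)

Gamble A = 0.1 × (-15) + 0.1 × 80 + 0.05 × 115 + 0.75 × (-5) = -1.5 + 8 + 5.75 − 3.75 = 8.5
Gamble B = 0.3 × 91 + 0.7 × (-14) = 27.3 − 9.8 = 17.5
Gamble C = 0.15 × 111 + 0.7 × 108 + 0.15 × (-24) = 16.65 + 75.6 − 3.6 = 88.65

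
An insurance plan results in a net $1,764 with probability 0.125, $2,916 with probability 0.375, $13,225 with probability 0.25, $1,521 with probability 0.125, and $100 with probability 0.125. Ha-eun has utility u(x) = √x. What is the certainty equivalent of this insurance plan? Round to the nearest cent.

$3,645.14

E[u] = 0.125·√1764 + 0.375·√2916 + 0.25·√13225 + 0.125·√1521 + 0.125·√100 = 0.125·42 + 0.375·54 + 0.25·115 + 0.125·39 + 0.125·10 = 60.375
CE = (60.375)² = 3645.140625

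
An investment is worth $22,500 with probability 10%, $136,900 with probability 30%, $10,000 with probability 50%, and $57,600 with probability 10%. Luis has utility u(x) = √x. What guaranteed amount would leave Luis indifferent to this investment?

E[u] = 0.1·√22500 + 0.3·√136900 + 0.5·√10000 + 0.1·√57600 = 0.1·150 + 0.3·370 + 0.5·100 + 0.1·240 = 200
CE = (200)² = 40000

$40,000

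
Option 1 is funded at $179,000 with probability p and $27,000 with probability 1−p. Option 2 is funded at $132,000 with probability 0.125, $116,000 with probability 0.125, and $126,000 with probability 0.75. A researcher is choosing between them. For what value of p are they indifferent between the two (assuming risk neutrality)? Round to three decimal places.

p = 0.648

EV(Option 2) = 0.125 × 132000 + 0.125 × 116000 + 0.75 × 126000 = 16500 + 14500 + 94500 = 125500
p·179000 + (1−p)·27000 = 125500
152000p + 27000 = 125500
p = (125500 − 27000) / 152000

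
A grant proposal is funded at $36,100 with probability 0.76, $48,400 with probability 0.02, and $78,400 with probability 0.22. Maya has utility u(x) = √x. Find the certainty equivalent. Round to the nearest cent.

$44,268.16

E[u] = 0.76·√36100 + 0.02·√48400 + 0.22·√78400 = 0.76·190 + 0.02·220 + 0.22·280 = 210.4
CE = (210.4)² = 44268.16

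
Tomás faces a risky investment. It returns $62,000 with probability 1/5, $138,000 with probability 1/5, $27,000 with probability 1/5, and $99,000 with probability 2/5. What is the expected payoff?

$85,000

EV = 1/5 × 62000 + 1/5 × 138000 + 1/5 × 27000 + 2/5 × 99000 = 12400 + 27600 + 5400 + 39600 = 85000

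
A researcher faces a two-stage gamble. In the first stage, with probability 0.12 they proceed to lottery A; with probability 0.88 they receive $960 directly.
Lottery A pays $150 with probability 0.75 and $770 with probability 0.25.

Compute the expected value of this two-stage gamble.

EV(A) = 0.75 × 150 + 0.25 × 770 = 112.5 + 192.5 = 305
Branch B: 960 (certain)
Overall = 0.12 × 305 + 0.88 × 960 = 36.6 + 844.8 = 881.4

$881.40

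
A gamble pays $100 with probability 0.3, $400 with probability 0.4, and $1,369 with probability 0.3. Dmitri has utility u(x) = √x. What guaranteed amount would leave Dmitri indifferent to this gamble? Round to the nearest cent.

$488.41

E[u] = 0.3·√100 + 0.4·√400 + 0.3·√1369 = 0.3·10 + 0.4·20 + 0.3·37 = 22.1
CE = (22.1)² = 488.41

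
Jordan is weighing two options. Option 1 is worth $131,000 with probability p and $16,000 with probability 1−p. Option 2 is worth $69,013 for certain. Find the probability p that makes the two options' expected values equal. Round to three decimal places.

p = 0.461

p·131000 + (1−p)·16000 = 69013
115000p + 16000 = 69013
p = (69013 − 16000) / 115000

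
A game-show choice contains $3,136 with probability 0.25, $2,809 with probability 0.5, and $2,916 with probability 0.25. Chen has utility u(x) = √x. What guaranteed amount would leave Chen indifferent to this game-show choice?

E[u] = 0.25·√3136 + 0.5·√2809 + 0.25·√2916 = 0.25·56 + 0.5·53 + 0.25·54 = 54
CE = (54)² = 2916

$2,916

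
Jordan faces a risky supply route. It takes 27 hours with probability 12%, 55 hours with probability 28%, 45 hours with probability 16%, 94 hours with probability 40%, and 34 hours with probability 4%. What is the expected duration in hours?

EV = 0.12 × 27 + 0.28 × 55 + 0.16 × 45 + 0.4 × 94 + 0.04 × 34 = 3.24 + 15.4 + 7.2 + 37.6 + 1.36 = 64.8

64.8 hours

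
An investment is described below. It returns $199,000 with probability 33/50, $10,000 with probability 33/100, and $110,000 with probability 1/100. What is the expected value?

EV = 33/50 × 199000 + 33/100 × 10000 + 1/100 × 110000 = 131340 + 3300 + 1100 = 135740

$135,740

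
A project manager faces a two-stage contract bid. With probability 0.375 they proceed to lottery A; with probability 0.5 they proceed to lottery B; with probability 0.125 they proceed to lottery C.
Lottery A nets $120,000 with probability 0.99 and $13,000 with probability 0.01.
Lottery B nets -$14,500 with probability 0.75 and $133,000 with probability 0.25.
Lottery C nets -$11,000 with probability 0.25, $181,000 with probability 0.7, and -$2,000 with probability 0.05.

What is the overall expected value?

$71,267.50

EV(A) = 0.99 × 120000 + 0.01 × 13000 = 118800 + 130 = 118930
EV(B) = 0.75 × (-14500) + 0.25 × 133000 = -10875 + 33250 = 22375
EV(C) = 0.25 × (-11000) + 0.7 × 181000 + 0.05 × (-2000) = -2750 + 126700 − 100 = 123850
Overall = 0.375 × 118930 + 0.5 × 22375 + 0.125 × 123850 = 44598.75 + 11187.5 + 15481.25 = 71267.5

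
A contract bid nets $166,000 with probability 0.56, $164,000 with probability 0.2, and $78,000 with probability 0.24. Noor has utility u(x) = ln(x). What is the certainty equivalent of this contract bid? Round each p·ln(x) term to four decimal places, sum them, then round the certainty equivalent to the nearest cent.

E[u] = 0.56·ln(166000) + 0.2·ln(164000) + 0.24·ln(78000) = 6.7311 + 2.4015 + 2.7035 = 11.8361
CE = e^11.8361 ≈ 138150.65

$138,150.65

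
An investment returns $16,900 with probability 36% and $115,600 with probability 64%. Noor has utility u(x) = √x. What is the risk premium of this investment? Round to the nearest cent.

$10,160.64

E[u] = 0.36·√16900 + 0.64·√115600 = 0.36·130 + 0.64·340 = 264.4
CE = (264.4)² = 69907.36
Risk premium = EV − CE = 80068 − 69907.36 = 10160.64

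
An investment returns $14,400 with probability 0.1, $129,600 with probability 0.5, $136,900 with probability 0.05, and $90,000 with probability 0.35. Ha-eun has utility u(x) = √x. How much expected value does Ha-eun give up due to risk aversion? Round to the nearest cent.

$5,044.75

E[u] = 0.1·√14400 + 0.5·√129600 + 0.05·√136900 + 0.35·√90000 = 0.1·120 + 0.5·360 + 0.05·370 + 0.35·300 = 315.5
CE = (315.5)² = 99540.25
Risk premium = EV − CE = 104585 − 99540.25 = 5044.75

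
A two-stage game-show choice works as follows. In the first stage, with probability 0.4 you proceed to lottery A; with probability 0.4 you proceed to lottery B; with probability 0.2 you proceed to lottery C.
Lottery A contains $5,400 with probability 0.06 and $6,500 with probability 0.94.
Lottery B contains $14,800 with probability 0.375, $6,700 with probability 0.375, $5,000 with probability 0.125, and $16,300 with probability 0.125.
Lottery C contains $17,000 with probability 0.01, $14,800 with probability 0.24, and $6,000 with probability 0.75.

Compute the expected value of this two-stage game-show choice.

EV(A) = 0.06 × 5400 + 0.94 × 6500 = 324 + 6110 = 6434
EV(B) = 0.375 × 14800 + 0.375 × 6700 + 0.125 × 5000 + 0.125 × 16300 = 5550 + 2512.5 + 625 + 2037.5 = 10725
EV(C) = 0.01 × 17000 + 0.24 × 14800 + 0.75 × 6000 = 170 + 3552 + 4500 = 8222
Overall = 0.4 × 6434 + 0.4 × 10725 + 0.2 × 8222 = 2573.6 + 4290 + 1644.4 = 8508

$8,508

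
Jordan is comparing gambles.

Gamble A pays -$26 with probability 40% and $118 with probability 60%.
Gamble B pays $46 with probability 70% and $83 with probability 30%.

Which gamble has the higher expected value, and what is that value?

Gamble A ($60.40)

Gamble A = 0.4 × (-26) + 0.6 × 118 = -10.4 + 70.8 = 60.4
Gamble B = 0.7 × 46 + 0.3 × 83 = 32.2 + 24.9 = 57.1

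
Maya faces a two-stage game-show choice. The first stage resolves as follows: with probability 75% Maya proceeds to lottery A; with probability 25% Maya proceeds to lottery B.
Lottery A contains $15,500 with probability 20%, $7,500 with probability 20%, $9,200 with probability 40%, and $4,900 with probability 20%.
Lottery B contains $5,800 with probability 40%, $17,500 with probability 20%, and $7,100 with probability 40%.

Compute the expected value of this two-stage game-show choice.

EV(A) = 0.2 × 15500 + 0.2 × 7500 + 0.4 × 9200 + 0.2 × 4900 = 3100 + 1500 + 3680 + 980 = 9260
EV(B) = 0.4 × 5800 + 0.2 × 17500 + 0.4 × 7100 = 2320 + 3500 + 2840 = 8660
Overall = 0.75 × 9260 + 0.25 × 8660 = 6945 + 2165 = 9110

$9,110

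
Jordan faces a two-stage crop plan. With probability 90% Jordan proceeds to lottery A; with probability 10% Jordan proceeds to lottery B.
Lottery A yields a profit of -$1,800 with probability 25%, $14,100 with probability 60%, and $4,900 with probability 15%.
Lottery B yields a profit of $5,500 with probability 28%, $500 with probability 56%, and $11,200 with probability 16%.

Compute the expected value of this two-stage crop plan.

$8,231.70

EV(A) = 0.25 × (-1800) + 0.6 × 14100 + 0.15 × 4900 = -450 + 8460 + 735 = 8745
EV(B) = 0.28 × 5500 + 0.56 × 500 + 0.16 × 11200 = 1540 + 280 + 1792 = 3612
Overall = 0.9 × 8745 + 0.1 × 3612 = 7870.5 + 361.2 = 8231.7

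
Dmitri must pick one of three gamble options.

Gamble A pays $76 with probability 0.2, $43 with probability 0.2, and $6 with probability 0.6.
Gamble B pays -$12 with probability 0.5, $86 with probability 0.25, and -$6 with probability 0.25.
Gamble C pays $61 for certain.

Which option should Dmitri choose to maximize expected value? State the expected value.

Gamble C ($61)

Gamble A = 0.2 × 76 + 0.2 × 43 + 0.6 × 6 = 15.2 + 8.6 + 3.6 = 27.4
Gamble B = 0.5 × (-12) + 0.25 × 86 + 0.25 × (-6) = -6 + 21.5 − 1.5 = 14
Gamble C: 61 (certain)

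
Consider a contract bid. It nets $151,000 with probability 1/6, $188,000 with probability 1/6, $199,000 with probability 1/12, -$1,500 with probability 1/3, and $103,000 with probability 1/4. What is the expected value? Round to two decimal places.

$98,333.33

EV = 1/6 × 151000 + 1/6 × 188000 + 1/12 × 199000 + 1/3 × (-1500) + 1/4 × 103000 = 25166.6667 + 31333.3333 + 16583.3333 − 500 + 25750 = 98333.3333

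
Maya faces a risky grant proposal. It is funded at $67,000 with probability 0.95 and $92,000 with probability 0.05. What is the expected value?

$68,250

EV = 0.95 × 67000 + 0.05 × 92000 = 63650 + 4600 = 68250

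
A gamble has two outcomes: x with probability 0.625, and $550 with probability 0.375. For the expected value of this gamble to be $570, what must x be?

x = $582

0.625·x + 0.375·550 = 570
0.625·x = 570 − 206.25 = 363.75
x = 363.75 / 0.625 = 582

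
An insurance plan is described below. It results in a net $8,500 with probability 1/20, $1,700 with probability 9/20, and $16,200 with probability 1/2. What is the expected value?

EV = 1/20 × 8500 + 9/20 × 1700 + 1/2 × 16200 = 425 + 765 + 8100 = 9290

$9,290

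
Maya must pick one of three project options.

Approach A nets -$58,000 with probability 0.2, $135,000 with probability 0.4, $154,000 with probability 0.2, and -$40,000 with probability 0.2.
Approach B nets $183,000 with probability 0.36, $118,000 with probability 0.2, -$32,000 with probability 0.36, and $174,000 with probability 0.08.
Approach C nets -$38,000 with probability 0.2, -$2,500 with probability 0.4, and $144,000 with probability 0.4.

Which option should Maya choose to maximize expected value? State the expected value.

Approach A = 0.2 × (-58000) + 0.4 × 135000 + 0.2 × 154000 + 0.2 × (-40000) = -11600 + 54000 + 30800 − 8000 = 65200
Approach B = 0.36 × 183000 + 0.2 × 118000 + 0.36 × (-32000) + 0.08 × 174000 = 65880 + 23600 − 11520 + 13920 = 91880
Approach C = 0.2 × (-38000) + 0.4 × (-2500) + 0.4 × 144000 = -7600 − 1000 + 57600 = 49000

Approach B ($91,880)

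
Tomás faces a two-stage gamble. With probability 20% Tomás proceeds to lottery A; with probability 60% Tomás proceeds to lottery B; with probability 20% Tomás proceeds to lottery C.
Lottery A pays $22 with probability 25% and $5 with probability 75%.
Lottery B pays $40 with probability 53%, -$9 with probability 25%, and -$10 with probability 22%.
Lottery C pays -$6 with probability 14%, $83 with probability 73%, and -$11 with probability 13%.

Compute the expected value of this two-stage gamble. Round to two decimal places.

$23.56

EV(A) = 0.25 × 22 + 0.75 × 5 = 5.5 + 3.75 = 9.25
EV(B) = 0.53 × 40 + 0.25 × (-9) + 0.22 × (-10) = 21.2 − 2.25 − 2.2 = 16.75
EV(C) = 0.14 × (-6) + 0.73 × 83 + 0.13 × (-11) = -0.84 + 60.59 − 1.43 = 58.32
Overall = 0.2 × 9.25 + 0.6 × 16.75 + 0.2 × 58.32 = 1.85 + 10.05 + 11.664 = 23.564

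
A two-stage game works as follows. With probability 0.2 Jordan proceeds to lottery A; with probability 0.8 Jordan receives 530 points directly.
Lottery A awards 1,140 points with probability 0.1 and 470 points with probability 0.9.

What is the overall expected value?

531.4 points

EV(A) = 0.1 × 1140 + 0.9 × 470 = 114 + 423 = 537
Branch B: 530 (certain)
Overall = 0.2 × 537 + 0.8 × 530 = 107.4 + 424 = 531.4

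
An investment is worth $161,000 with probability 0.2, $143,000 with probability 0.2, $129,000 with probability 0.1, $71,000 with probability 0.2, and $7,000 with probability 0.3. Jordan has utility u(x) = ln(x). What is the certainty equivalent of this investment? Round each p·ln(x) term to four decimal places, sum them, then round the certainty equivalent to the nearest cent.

E[u] = 0.2·ln(161000) + 0.2·ln(143000) + 0.1·ln(129000) + 0.2·ln(71000) + 0.3·ln(7000) = 2.3978 + 2.3741 + 1.1768 + 2.2341 + 2.6561 = 10.8389
CE = e^10.8389 ≈ 50965.29

$50,965.29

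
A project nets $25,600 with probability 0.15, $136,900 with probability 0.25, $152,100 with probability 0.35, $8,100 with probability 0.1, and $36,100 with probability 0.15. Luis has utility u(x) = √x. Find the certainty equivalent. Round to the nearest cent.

E[u] = 0.15·√25600 + 0.25·√136900 + 0.35·√152100 + 0.1·√8100 + 0.15·√36100 = 0.15·160 + 0.25·370 + 0.35·390 + 0.1·90 + 0.15·190 = 290.5
CE = (290.5)² = 84390.25

$84,390.25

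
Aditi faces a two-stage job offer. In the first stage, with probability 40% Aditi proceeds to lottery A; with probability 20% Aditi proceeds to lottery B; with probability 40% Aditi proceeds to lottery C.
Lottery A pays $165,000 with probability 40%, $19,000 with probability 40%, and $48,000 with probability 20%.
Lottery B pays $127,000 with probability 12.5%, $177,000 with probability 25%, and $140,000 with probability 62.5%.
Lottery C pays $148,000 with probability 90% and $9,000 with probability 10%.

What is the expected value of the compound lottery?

EV(A) = 0.4 × 165000 + 0.4 × 19000 + 0.2 × 48000 = 66000 + 7600 + 9600 = 83200
EV(B) = 0.125 × 127000 + 0.25 × 177000 + 0.625 × 140000 = 15875 + 44250 + 87500 = 147625
EV(C) = 0.9 × 148000 + 0.1 × 9000 = 133200 + 900 = 134100
Overall = 0.4 × 83200 + 0.2 × 147625 + 0.4 × 134100 = 33280 + 29525 + 53640 = 116445

$116,445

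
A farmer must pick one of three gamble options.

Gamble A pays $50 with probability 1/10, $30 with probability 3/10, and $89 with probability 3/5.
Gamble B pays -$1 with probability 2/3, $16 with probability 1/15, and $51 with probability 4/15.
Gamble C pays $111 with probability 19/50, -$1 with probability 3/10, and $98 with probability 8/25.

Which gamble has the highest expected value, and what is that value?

Gamble C ($73.24)

Gamble A = 1/10 × 50 + 3/10 × 30 + 3/5 × 89 = 5 + 9 + 53.4 = 67.4
Gamble B = 2/3 × (-1) + 1/15 × 16 + 4/15 × 51 = -0.6667 + 1.0667 + 13.6 = 14
Gamble C = 19/50 × 111 + 3/10 × (-1) + 8/25 × 98 = 42.18 − 0.3 + 31.36 = 73.24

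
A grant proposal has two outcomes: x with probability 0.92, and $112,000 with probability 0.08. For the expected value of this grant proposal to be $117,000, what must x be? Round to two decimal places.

x = $117,434.78

0.92·x + 0.08·112000 = 117000
0.92·x = 117000 − 8960 = 108040
x = 108040 / 0.92 = 117434.7826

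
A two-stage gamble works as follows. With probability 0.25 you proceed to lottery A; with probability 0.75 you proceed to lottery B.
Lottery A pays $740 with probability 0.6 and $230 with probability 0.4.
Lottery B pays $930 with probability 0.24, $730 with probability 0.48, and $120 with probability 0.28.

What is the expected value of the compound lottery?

$589.40

EV(A) = 0.6 × 740 + 0.4 × 230 = 444 + 92 = 536
EV(B) = 0.24 × 930 + 0.48 × 730 + 0.28 × 120 = 223.2 + 350.4 + 33.6 = 607.2
Overall = 0.25 × 536 + 0.75 × 607.2 = 134 + 455.4 = 589.4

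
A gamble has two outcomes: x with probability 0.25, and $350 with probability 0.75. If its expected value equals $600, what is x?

x = $1,350

0.25·x + 0.75·350 = 600
0.25·x = 600 − 262.5 = 337.5
x = 337.5 / 0.25 = 1350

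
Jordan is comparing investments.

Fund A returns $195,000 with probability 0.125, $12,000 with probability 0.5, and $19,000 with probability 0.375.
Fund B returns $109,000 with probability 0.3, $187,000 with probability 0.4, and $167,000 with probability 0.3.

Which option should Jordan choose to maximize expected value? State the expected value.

Fund B ($157,600)

Fund A = 0.125 × 195000 + 0.5 × 12000 + 0.375 × 19000 = 24375 + 6000 + 7125 = 37500
Fund B = 0.3 × 109000 + 0.4 × 187000 + 0.3 × 167000 = 32700 + 74800 + 50100 = 157600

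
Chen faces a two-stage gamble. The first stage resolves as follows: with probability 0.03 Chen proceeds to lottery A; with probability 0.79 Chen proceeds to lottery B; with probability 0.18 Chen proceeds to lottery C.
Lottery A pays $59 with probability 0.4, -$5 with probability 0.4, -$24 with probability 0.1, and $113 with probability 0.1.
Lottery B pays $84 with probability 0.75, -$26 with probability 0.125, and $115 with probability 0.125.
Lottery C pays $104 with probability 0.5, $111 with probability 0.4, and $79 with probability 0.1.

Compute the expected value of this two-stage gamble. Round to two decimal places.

EV(A) = 0.4 × 59 + 0.4 × (-5) + 0.1 × (-24) + 0.1 × 113 = 23.6 − 2 − 2.4 + 11.3 = 30.5
EV(B) = 0.75 × 84 + 0.125 × (-26) + 0.125 × 115 = 63 − 3.25 + 14.375 = 74.125
EV(C) = 0.5 × 104 + 0.4 × 111 + 0.1 × 79 = 52 + 44.4 + 7.9 = 104.3
Overall = 0.03 × 30.5 + 0.79 × 74.125 + 0.18 × 104.3 = 0.915 + 58.55875 + 18.774 = 78.24775

$78.25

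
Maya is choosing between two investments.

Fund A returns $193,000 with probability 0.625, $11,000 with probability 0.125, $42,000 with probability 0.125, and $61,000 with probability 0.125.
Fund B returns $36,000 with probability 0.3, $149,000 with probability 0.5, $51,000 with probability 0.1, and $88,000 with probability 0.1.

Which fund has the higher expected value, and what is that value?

Fund A = 0.625 × 193000 + 0.125 × 11000 + 0.125 × 42000 + 0.125 × 61000 = 120625 + 1375 + 5250 + 7625 = 134875
Fund B = 0.3 × 36000 + 0.5 × 149000 + 0.1 × 51000 + 0.1 × 88000 = 10800 + 74500 + 5100 + 8800 = 99200

Fund A ($134,875)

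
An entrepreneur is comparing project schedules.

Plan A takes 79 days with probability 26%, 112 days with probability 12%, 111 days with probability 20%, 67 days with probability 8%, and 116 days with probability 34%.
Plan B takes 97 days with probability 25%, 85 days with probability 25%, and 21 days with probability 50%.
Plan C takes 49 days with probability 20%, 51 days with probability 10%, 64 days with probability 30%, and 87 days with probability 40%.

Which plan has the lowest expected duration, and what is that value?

Plan A = 0.26 × 79 + 0.12 × 112 + 0.2 × 111 + 0.08 × 67 + 0.34 × 116 = 20.54 + 13.44 + 22.2 + 5.36 + 39.44 = 100.98
Plan B = 0.25 × 97 + 0.25 × 85 + 0.5 × 21 = 24.25 + 21.25 + 10.5 = 56
Plan C = 0.2 × 49 + 0.1 × 51 + 0.3 × 64 + 0.4 × 87 = 9.8 + 5.1 + 19.2 + 34.8 = 68.9

Plan B (56 days)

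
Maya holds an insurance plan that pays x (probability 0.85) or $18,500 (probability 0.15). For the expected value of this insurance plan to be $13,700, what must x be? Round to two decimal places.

x = $12,852.94

0.85·x + 0.15·18500 = 13700
0.85·x = 13700 − 2775 = 10925
x = 10925 / 0.85 = 12852.9412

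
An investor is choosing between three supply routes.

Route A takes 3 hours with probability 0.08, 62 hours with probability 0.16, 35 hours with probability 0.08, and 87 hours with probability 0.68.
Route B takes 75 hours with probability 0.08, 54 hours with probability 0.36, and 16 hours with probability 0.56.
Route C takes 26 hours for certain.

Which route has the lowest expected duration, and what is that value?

Route A = 0.08 × 3 + 0.16 × 62 + 0.08 × 35 + 0.68 × 87 = 0.24 + 9.92 + 2.8 + 59.16 = 72.12
Route B = 0.08 × 75 + 0.36 × 54 + 0.56 × 16 = 6 + 19.44 + 8.96 = 34.4
Route C: 26 (certain)

Route C (26 hours)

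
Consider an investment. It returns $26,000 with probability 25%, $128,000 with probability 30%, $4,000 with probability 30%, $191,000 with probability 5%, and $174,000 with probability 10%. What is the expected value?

EV = 0.25 × 26000 + 0.3 × 128000 + 0.3 × 4000 + 0.05 × 191000 + 0.1 × 174000 = 6500 + 38400 + 1200 + 9550 + 17400 = 73050

$73,050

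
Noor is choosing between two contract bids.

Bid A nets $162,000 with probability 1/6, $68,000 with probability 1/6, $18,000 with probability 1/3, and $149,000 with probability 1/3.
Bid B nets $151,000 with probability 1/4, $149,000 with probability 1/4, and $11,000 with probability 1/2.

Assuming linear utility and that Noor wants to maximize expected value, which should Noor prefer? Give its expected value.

Bid A = 1/6 × 162000 + 1/6 × 68000 + 1/3 × 18000 + 1/3 × 149000 = 27000 + 11333.3333 + 6000 + 49666.6667 = 94000
Bid B = 1/4 × 151000 + 1/4 × 149000 + 1/2 × 11000 = 37750 + 37250 + 5500 = 80500

Bid A ($94,000)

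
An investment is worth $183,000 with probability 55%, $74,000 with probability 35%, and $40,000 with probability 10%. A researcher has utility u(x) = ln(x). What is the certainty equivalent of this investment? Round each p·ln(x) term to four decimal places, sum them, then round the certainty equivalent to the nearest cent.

$114,496.55

E[u] = 0.55·ln(183000) + 0.35·ln(74000) + 0.1·ln(40000) = 6.6645 + 3.9241 + 1.0597 = 11.6483
CE = e^11.6483 ≈ 114496.55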